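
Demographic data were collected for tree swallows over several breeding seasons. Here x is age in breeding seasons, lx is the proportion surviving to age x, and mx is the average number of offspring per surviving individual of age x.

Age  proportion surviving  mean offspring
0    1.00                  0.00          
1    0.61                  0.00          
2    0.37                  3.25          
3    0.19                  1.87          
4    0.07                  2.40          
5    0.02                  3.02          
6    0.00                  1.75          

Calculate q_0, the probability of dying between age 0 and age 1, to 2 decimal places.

0.39

q_0 = (l_0 − l_1) / l_0 = (1 − 0.61) / 1
     = 0.39 / 1 = 0.39 → 0.39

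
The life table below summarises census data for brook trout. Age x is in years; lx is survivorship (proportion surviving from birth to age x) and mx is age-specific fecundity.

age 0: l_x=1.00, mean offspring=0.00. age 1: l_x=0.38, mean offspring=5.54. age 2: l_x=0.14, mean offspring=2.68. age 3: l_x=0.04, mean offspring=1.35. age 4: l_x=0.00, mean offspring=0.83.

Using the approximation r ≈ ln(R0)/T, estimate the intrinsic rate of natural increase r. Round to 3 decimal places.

R0 = Σ lx·mx = 0 + 2.1052 + 0.3752 + 0.054 + 0 = 2.5344
Σ x·lx·mx = 3.0176; T = 3.0176/2.5344 = 1.19066…
r ≈ ln(R0)/T = ln(2.5344)/1.19066… = 0.78105… → 0.781

0.781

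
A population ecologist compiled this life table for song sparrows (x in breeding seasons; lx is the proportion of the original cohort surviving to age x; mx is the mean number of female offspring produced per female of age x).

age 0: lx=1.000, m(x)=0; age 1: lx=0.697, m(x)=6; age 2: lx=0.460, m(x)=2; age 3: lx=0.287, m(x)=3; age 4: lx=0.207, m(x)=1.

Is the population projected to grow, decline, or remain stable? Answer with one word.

growing

R0 = Σ lx·mx = 0 + 4.182 + 0.92 + 0.861 + 0.207 = 6.17
R0 > 1, so the population is growing.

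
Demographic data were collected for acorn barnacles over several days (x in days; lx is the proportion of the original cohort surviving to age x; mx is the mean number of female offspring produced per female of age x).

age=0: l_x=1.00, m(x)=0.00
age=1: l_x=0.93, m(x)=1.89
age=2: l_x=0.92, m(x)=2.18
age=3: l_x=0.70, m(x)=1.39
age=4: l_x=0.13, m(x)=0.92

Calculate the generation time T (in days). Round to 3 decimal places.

lx·mx: 0, 1.7577, 2.0056, 0.973, 0.1196 → R0 = 4.8559
x·lx·mx: 0, 1.7577, 4.0112, 2.919, 0.4784 → Σ = 9.1663
T = 9.1663 / 4.8559 = 1.887662… → 1.888

1.888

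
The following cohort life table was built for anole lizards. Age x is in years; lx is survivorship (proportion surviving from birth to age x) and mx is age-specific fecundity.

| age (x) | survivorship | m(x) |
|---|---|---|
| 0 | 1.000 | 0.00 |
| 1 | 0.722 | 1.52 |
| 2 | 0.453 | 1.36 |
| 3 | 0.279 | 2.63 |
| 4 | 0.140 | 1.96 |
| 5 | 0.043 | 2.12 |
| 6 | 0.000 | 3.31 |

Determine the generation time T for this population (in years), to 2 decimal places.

2.16

lx·mx: 0, 1.09744, 0.61608, 0.73377, 0.2744, 0.09116, 0 → R0 = 2.81285
x·lx·mx: 0, 1.09744, 1.23216, 2.20131, 1.0976, 0.4558, 0 → Σ = 6.08431
T = 6.08431 / 2.81285 = 2.163041… → 2.16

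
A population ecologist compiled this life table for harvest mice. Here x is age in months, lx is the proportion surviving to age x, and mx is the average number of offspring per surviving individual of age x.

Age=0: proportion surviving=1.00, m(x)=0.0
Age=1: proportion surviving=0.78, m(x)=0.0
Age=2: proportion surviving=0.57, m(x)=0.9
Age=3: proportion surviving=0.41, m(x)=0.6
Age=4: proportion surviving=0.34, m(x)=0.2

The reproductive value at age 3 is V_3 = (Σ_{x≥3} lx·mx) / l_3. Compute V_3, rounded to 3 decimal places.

lx·mx for x ≥ 3: 0.246, 0.068 → sum = 0.314
V_3 = 0.314 / l_3 = 0.314 / 0.41 = 0.765854… → 0.766

0.766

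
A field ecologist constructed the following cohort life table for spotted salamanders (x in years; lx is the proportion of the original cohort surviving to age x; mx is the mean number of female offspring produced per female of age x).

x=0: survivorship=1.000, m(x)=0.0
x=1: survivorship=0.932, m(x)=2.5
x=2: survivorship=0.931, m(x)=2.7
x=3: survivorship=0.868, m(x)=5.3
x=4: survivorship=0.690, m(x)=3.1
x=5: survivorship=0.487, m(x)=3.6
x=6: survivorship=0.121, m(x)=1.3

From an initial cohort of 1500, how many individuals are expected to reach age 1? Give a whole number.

Expected survivors = N0 · l_1 = 1500 × 0.932 = 1398 → 1398

1398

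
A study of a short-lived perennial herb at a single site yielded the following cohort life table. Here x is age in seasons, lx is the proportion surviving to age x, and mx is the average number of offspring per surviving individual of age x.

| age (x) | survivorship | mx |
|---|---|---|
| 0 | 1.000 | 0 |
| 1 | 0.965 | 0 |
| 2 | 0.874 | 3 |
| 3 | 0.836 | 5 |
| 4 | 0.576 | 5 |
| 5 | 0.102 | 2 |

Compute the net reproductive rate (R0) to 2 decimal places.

lx·mx by age: 0, 0, 2.622, 4.18, 2.88, 0.204
R0 = Σ lx·mx = 9.886 → 9.89

9.89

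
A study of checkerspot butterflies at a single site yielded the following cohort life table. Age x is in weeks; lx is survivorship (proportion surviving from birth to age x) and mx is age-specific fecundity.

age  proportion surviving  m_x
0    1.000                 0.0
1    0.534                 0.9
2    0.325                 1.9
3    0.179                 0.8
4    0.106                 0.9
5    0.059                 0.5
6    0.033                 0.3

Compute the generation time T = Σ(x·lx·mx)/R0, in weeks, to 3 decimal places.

lx·mx: 0, 0.4806, 0.6175, 0.1432, 0.0954, 0.0295, 0.0099 → R0 = 1.3761
x·lx·mx: 0, 0.4806, 1.235, 0.4296, 0.3816, 0.1475, 0.0594 → Σ = 2.7337
T = 2.7337 / 1.3761 = 1.986556… → 1.987

1.987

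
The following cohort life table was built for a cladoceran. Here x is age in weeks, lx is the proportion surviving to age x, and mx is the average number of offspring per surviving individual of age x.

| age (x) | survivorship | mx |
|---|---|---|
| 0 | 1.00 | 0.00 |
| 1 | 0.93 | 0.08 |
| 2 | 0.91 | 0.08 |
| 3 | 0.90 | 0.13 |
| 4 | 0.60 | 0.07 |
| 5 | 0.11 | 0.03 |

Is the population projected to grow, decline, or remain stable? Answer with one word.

declining

R0 = Σ lx·mx = 0 + 0.0744 + 0.0728 + 0.117 + 0.042 + 0.0033 = 0.3095
R0 < 1, so the population is declining.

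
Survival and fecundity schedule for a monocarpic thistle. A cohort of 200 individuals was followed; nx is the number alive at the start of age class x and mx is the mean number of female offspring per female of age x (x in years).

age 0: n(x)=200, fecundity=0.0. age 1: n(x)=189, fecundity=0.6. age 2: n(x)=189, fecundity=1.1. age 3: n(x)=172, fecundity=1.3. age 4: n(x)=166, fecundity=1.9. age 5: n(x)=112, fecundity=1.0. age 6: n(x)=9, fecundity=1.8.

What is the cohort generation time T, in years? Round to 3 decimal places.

lx = nx/n0 = nx/200: 1, 0.945, 0.945, 0.86, 0.83, 0.56, 0.045
lx·mx: 0, 0.567, 1.0395, 1.118, 1.577, 0.56, 0.081 → R0 = 4.9425
x·lx·mx: 0, 0.567, 2.079, 3.354, 6.308, 2.8, 0.486 → Σ = 15.594
T = 15.594 / 4.9425 = 3.155083… → 3.155

3.155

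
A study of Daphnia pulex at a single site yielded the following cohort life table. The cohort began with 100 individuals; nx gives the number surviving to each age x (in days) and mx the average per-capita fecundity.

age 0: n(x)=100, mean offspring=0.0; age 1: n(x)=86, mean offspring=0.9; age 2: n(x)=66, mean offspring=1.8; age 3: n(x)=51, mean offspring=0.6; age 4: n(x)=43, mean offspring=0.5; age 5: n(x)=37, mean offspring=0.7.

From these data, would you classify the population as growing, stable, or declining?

growing

lx = nx/n0 = nx/100: 1, 0.86, 0.66, 0.51, 0.43, 0.37
R0 = Σ lx·mx = 0 + 0.774 + 1.188 + 0.306 + 0.215 + 0.259 = 2.742
R0 > 1, so the population is growing.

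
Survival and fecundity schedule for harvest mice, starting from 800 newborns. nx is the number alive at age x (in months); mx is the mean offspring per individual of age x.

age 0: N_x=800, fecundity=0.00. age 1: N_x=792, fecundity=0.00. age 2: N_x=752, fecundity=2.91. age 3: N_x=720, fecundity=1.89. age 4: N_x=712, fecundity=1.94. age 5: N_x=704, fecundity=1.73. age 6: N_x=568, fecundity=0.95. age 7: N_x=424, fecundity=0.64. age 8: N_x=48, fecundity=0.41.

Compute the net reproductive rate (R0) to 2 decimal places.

lx = nx/n0 = nx/800: 1, 0.99, 0.94, 0.9, 0.89, 0.88, 0.71, 0.53, 0.06
lx·mx by age: 0, 0, 2.7354, 1.701, 1.7266, 1.5224, 0.6745, 0.3392, 0.0246
R0 = Σ lx·mx = 8.7237 → 8.72

8.72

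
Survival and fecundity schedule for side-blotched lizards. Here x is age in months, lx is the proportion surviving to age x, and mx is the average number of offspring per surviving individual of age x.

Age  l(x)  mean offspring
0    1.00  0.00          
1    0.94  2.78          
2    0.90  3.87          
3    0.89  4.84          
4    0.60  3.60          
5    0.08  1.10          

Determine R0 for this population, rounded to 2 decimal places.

lx·mx by age: 0, 2.6132, 3.483, 4.3076, 2.16, 0.088
R0 = Σ lx·mx = 12.6518 → 12.65

12.65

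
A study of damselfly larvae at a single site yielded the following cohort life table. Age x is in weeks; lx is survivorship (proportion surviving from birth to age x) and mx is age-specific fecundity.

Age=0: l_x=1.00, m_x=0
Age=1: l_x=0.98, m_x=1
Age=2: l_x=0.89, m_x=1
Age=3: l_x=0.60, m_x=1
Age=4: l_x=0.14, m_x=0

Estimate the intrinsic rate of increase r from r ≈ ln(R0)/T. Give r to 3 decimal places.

0.490

R0 = Σ lx·mx = 0 + 0.98 + 0.89 + 0.6 + 0 = 2.47
Σ x·lx·mx = 4.56; T = 4.56/2.47 = 1.84615…
r ≈ ln(R0)/T = ln(2.47)/1.84615… = 0.48978… → 0.490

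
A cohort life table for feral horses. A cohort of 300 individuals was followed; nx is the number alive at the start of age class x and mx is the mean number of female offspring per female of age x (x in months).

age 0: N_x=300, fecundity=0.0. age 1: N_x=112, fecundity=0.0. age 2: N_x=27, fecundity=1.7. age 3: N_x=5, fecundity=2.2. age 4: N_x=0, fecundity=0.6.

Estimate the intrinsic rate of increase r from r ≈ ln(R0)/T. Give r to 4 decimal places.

-0.7580

lx = nx/n0 = nx/300: 1, 0.37333…, 0.09, 0.01667…, 0
R0 = Σ lx·mx = 0 + 0 + 0.153 + 0.03667… + 0 = 0.189667…
Σ x·lx·mx = 0.416…; T = 0.416…/0.189667… = 2.19332…
r ≈ ln(R0)/T = ln(0.189667…)/2.19332… = -0.757977… → -0.7580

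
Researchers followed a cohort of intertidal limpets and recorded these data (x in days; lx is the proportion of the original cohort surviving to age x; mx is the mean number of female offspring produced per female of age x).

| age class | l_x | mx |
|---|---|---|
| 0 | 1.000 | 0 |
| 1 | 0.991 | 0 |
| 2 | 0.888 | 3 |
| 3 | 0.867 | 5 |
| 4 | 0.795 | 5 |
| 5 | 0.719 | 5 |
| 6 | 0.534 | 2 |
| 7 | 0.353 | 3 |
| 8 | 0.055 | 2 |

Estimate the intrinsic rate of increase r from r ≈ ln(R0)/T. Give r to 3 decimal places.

R0 = Σ lx·mx = 0 + 0 + 2.664 + 4.335 + 3.975 + 3.595 + 1.068 + 1.059 + 0.11 = 16.806
Σ x·lx·mx = 66.909; T = 66.909/16.806 = 3.98126…
r ≈ ln(R0)/T = ln(16.806)/3.98126… = 0.70876… → 0.709

0.709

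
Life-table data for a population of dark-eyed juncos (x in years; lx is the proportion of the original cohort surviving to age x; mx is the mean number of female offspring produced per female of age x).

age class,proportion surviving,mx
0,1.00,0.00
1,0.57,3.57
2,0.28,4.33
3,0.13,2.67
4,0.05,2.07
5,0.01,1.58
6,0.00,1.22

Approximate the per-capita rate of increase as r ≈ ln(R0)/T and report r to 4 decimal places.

R0 = Σ lx·mx = 0 + 2.0349 + 1.2124 + 0.3471 + 0.1035 + 0.0158 + 0 = 3.7137
Σ x·lx·mx = 5.994; T = 5.994/3.7137 = 1.61402…
r ≈ ln(R0)/T = ln(3.7137)/1.61402… = 0.812893… → 0.8129

0.8129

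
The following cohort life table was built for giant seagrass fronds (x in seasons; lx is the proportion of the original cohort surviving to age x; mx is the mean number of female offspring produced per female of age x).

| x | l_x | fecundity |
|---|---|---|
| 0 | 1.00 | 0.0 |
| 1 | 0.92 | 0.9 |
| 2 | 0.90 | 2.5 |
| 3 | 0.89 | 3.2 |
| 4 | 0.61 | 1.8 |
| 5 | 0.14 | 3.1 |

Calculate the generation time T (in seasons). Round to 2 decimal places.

2.74

lx·mx: 0, 0.828, 2.25, 2.848, 1.098, 0.434 → R0 = 7.458
x·lx·mx: 0, 0.828, 4.5, 8.544, 4.392, 2.17 → Σ = 20.434
T = 20.434 / 7.458 = 2.739877… → 2.74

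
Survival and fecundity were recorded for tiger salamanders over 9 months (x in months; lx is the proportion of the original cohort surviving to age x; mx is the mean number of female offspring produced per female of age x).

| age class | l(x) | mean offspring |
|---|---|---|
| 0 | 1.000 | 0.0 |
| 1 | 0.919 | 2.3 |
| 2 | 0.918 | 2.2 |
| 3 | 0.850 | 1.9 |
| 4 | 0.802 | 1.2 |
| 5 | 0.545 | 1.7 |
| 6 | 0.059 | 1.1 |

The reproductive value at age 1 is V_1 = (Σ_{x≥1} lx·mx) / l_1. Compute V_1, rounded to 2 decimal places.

lx·mx for x ≥ 1: 2.1137, 2.0196, 1.615, 0.9624, 0.9265, 0.0649 → sum = 7.7021
V_1 = 7.7021 / l_1 = 7.7021 / 0.919 = 8.380958… → 8.38

8.38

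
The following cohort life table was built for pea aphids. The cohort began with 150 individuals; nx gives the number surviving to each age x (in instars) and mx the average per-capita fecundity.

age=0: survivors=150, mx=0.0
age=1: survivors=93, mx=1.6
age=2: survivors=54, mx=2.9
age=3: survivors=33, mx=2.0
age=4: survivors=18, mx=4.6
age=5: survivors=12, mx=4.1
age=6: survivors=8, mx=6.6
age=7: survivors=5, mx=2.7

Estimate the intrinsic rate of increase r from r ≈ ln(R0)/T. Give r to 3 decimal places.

lx = nx/n0 = nx/150: 1, 0.62, 0.36, 0.22, 0.12, 0.08, 0.05333…, 0.03333…
R0 = Σ lx·mx = 0 + 0.992 + 1.044 + 0.44 + 0.552 + 0.328 + 0.352… + 0.09… = 3.798…
Σ x·lx·mx = 10.99…; T = 10.99…/3.798… = 2.89363…
r ≈ ln(R0)/T = ln(3.798…)/2.89363… = 0.46118… → 0.461

0.461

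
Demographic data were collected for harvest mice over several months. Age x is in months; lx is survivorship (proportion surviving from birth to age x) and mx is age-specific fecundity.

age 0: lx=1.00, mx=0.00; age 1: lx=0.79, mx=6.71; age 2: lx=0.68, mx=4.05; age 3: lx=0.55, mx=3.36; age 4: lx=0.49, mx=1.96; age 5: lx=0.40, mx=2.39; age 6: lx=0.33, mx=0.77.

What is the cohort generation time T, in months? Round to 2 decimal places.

lx·mx: 0, 5.3009, 2.754, 1.848, 0.9604, 0.956, 0.2541 → R0 = 12.0734
x·lx·mx: 0, 5.3009, 5.508, 5.544, 3.8416, 4.78, 1.5246 → Σ = 26.4991
T = 26.4991 / 12.0734 = 2.194833… → 2.19

2.19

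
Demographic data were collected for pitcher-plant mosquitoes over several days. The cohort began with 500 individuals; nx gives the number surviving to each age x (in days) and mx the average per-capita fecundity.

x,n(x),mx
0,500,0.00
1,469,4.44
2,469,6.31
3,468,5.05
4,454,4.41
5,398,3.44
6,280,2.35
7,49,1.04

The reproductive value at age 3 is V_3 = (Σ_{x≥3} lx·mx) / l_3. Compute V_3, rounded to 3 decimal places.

lx = nx/n0 = nx/500: 1, 0.938, 0.938, 0.936, 0.908, 0.796, 0.56, 0.098
lx·mx for x ≥ 3: 4.7268, 4.00428, 2.73824, 1.316, 0.10192 → sum = 12.88724
V_3 = 12.88724 / l_3 = 12.88724 / 0.936 = 13.768419… → 13.768

13.768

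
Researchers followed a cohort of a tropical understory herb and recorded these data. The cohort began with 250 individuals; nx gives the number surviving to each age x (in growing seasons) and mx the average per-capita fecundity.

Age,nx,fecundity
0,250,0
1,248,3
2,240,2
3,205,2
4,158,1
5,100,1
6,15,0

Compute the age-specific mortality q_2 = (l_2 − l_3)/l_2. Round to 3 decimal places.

0.146

lx = nx/n0 = nx/250: 1, 0.992, 0.96, 0.82, 0.632, 0.4, 0.06
q_2 = (l_2 − l_3) / l_2 = (0.96 − 0.82) / 0.96
     = 0.14 / 0.96 = 0.145833… → 0.146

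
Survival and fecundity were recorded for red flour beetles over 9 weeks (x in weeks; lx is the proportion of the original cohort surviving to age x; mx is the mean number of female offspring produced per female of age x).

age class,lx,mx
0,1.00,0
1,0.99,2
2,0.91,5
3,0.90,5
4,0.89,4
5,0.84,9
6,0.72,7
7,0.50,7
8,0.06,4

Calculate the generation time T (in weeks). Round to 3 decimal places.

4.309

lx·mx: 0, 1.98, 4.55, 4.5, 3.56, 7.56, 5.04, 3.5, 0.24 → R0 = 30.93
x·lx·mx: 0, 1.98, 9.1, 13.5, 14.24, 37.8, 30.24, 24.5, 1.92 → Σ = 133.28
T = 133.28 / 30.93 = 4.309085… → 4.309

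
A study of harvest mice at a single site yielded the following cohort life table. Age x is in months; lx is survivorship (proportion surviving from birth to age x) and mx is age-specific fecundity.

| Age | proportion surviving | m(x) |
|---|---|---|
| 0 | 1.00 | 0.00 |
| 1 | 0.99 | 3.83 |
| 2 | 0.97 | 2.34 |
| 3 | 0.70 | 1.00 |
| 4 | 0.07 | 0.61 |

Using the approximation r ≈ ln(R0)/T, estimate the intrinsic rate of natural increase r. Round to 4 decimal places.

R0 = Σ lx·mx = 0 + 3.7917 + 2.2698 + 0.7 + 0.0427 = 6.8042
Σ x·lx·mx = 10.6021; T = 10.6021/6.8042 = 1.55817…
r ≈ ln(R0)/T = ln(6.8042)/1.55817… = 1.230636… → 1.2306

1.2306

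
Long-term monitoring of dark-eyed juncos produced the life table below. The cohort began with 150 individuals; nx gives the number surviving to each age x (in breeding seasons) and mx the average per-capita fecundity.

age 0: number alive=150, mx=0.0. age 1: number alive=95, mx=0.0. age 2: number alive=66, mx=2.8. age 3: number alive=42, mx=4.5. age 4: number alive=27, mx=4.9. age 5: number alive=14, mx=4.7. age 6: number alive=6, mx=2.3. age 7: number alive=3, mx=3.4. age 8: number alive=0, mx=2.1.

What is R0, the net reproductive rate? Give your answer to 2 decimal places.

lx = nx/n0 = nx/150: 1, 0.63333…, 0.44, 0.28, 0.18, 0.09333…, 0.04, 0.02, 0
lx·mx by age: 0, 0, 1.232, 1.26, 0.882, 0.438667…, 0.092, 0.068, 0
R0 = Σ lx·mx = 3.972667… → 3.97

3.97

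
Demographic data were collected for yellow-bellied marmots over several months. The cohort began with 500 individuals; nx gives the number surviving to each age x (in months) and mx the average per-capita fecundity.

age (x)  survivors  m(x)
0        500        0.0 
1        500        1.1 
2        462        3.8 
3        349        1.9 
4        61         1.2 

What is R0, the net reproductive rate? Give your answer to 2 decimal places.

lx = nx/n0 = nx/500: 1, 1, 0.924, 0.698, 0.122
lx·mx by age: 0, 1.1, 3.5112, 1.3262, 0.1464
R0 = Σ lx·mx = 6.0838 → 6.08

6.08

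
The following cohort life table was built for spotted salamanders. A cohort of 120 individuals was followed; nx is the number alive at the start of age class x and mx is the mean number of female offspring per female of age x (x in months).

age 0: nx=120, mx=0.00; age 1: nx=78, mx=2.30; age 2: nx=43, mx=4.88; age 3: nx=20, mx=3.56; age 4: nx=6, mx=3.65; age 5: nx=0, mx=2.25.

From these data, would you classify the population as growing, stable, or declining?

lx = nx/n0 = nx/120: 1, 0.65, 0.35833…, 0.16667…, 0.05, 0
R0 = Σ lx·mx = 0 + 1.495 + 1.748667… + 0.593333… + 0.1825 + 0 = 4.0195…
R0 > 1, so the population is growing.

growing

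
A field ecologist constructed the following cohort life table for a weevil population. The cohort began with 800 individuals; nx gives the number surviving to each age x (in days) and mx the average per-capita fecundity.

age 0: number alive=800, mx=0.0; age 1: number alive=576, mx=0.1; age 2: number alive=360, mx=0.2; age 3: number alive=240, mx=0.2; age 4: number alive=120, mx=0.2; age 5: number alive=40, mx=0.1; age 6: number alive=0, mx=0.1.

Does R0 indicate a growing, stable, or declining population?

lx = nx/n0 = nx/800: 1, 0.72, 0.45, 0.3, 0.15, 0.05, 0
R0 = Σ lx·mx = 0 + 0.072 + 0.09 + 0.06 + 0.03 + 0.005 + 0 = 0.257
R0 < 1, so the population is declining.

declining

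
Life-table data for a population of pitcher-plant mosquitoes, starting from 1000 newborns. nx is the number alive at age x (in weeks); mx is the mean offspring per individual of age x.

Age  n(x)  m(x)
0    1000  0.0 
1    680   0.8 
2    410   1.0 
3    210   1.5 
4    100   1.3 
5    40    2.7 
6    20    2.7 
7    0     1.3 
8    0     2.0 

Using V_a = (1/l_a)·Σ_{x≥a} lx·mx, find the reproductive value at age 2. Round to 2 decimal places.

lx = nx/n0 = nx/1000: 1, 0.68, 0.41, 0.21, 0.1, 0.04, 0.02, 0, 0
lx·mx for x ≥ 2: 0.41, 0.315, 0.13, 0.108, 0.054, 0, 0 → sum = 1.017
V_2 = 1.017 / l_2 = 1.017 / 0.41 = 2.480488… → 2.48

2.48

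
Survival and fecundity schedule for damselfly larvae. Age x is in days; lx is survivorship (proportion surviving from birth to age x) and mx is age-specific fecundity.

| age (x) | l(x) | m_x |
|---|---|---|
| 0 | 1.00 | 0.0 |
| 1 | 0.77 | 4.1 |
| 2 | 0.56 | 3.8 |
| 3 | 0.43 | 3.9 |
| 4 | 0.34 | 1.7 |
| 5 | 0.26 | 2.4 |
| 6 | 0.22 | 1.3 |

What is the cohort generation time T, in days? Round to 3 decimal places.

lx·mx: 0, 3.157, 2.128, 1.677, 0.578, 0.624, 0.286 → R0 = 8.45
x·lx·mx: 0, 3.157, 4.256, 5.031, 2.312, 3.12, 1.716 → Σ = 19.592
T = 19.592 / 8.45 = 2.31858… → 2.319

2.319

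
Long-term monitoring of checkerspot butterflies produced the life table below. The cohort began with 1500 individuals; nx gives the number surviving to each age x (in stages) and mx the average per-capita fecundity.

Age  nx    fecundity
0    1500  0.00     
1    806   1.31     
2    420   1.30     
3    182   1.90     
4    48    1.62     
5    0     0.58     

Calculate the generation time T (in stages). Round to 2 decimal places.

lx = nx/n0 = nx/1500: 1, 0.53733…, 0.28, 0.12133…, 0.032, 0
lx·mx: 0, 0.703907…, 0.364, 0.230533…, 0.05184, 0 → R0 = 1.35028…
x·lx·mx: 0, 0.703907…, 0.728, 0.6916…, 0.20736, 0 → Σ = 2.330867…
T = 2.330867… / 1.35028… = 1.72621… → 1.73

1.73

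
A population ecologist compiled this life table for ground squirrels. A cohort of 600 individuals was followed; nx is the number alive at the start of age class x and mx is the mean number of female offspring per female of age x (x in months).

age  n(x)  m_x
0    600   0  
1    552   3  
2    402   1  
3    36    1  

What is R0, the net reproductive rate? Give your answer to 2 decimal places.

3.49

lx = nx/n0 = nx/600: 1, 0.92, 0.67, 0.06
lx·mx by age: 0, 2.76, 0.67, 0.06
R0 = Σ lx·mx = 3.49 → 3.49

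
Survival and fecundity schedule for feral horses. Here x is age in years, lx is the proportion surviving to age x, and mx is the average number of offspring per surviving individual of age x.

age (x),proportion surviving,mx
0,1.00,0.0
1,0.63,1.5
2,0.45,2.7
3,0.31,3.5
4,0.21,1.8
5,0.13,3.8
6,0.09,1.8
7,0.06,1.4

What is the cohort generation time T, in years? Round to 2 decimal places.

2.79

lx·mx: 0, 0.945, 1.215, 1.085, 0.378, 0.494, 0.162, 0.084 → R0 = 4.363
x·lx·mx: 0, 0.945, 2.43, 3.255, 1.512, 2.47, 0.972, 0.588 → Σ = 12.172
T = 12.172 / 4.363 = 2.789824… → 2.79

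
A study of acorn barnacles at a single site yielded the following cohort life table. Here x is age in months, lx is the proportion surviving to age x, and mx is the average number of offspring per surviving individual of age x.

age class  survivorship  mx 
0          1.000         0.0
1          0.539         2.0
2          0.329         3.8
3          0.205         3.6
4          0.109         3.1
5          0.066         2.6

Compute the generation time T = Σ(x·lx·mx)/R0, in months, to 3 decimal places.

2.238

lx·mx: 0, 1.078, 1.2502, 0.738, 0.3379, 0.1716 → R0 = 3.5757
x·lx·mx: 0, 1.078, 2.5004, 2.214, 1.3516, 0.858 → Σ = 8.002
T = 8.002 / 3.5757 = 2.237883… → 2.238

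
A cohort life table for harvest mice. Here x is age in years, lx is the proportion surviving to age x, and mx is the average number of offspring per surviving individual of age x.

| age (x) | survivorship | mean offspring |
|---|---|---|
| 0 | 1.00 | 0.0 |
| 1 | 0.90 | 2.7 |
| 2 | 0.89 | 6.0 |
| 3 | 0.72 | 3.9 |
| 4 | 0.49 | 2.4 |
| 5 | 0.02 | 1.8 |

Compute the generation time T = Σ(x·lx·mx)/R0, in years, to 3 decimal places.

2.241

lx·mx: 0, 2.43, 5.34, 2.808, 1.176, 0.036 → R0 = 11.79
x·lx·mx: 0, 2.43, 10.68, 8.424, 4.704, 0.18 → Σ = 26.418
T = 26.418 / 11.79 = 2.240712… → 2.241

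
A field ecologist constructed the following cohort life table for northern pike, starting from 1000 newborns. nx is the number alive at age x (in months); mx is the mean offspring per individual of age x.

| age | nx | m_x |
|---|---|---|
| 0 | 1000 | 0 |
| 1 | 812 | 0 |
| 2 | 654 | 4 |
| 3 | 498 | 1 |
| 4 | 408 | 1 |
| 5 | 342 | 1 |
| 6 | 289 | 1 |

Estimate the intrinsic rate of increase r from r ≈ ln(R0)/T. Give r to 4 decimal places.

0.5010

lx = nx/n0 = nx/1000: 1, 0.812, 0.654, 0.498, 0.408, 0.342, 0.289
R0 = Σ lx·mx = 0 + 0 + 2.616 + 0.498 + 0.408 + 0.342 + 0.289 = 4.153
Σ x·lx·mx = 11.802; T = 11.802/4.153 = 2.8418…
r ≈ ln(R0)/T = ln(4.153)/2.8418… = 0.501031… → 0.5010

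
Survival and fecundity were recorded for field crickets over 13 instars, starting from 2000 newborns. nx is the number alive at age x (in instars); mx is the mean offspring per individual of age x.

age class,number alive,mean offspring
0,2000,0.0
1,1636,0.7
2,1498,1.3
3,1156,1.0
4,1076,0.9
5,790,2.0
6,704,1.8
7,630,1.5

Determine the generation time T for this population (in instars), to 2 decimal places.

lx = nx/n0 = nx/2000: 1, 0.818, 0.749, 0.578, 0.538, 0.395, 0.352, 0.315
lx·mx: 0, 0.5726, 0.9737, 0.578, 0.4842, 0.79, 0.6336, 0.4725 → R0 = 4.5046
x·lx·mx: 0, 0.5726, 1.9474, 1.734, 1.9368, 3.95, 3.8016, 3.3075 → Σ = 17.2499
T = 17.2499 / 4.5046 = 3.829397… → 3.83

3.83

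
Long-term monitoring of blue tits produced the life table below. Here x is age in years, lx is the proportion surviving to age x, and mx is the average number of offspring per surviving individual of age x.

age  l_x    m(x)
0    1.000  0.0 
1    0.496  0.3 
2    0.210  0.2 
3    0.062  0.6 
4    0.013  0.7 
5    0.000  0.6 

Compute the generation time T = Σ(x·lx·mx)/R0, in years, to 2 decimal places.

lx·mx: 0, 0.1488, 0.042, 0.0372, 0.0091, 0 → R0 = 0.2371
x·lx·mx: 0, 0.1488, 0.084, 0.1116, 0.0364, 0 → Σ = 0.3808
T = 0.3808 / 0.2371 = 1.606073… → 1.61

1.61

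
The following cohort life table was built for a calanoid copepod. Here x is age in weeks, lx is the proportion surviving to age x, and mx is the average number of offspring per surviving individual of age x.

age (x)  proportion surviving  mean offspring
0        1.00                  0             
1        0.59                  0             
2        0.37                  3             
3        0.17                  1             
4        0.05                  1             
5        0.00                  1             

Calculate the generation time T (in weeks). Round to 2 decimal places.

lx·mx: 0, 0, 1.11, 0.17, 0.05, 0 → R0 = 1.33
x·lx·mx: 0, 0, 2.22, 0.51, 0.2, 0 → Σ = 2.93
T = 2.93 / 1.33 = 2.203008… → 2.20

2.20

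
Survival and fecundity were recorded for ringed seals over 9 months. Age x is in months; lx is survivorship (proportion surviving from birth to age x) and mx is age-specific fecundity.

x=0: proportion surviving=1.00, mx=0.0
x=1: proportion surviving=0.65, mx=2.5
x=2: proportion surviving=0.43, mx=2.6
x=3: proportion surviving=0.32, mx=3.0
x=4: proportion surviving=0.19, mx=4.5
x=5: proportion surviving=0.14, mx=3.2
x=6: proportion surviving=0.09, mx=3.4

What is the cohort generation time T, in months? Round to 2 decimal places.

2.68

lx·mx: 0, 1.625, 1.118, 0.96, 0.855, 0.448, 0.306 → R0 = 5.312
x·lx·mx: 0, 1.625, 2.236, 2.88, 3.42, 2.24, 1.836 → Σ = 14.237
T = 14.237 / 5.312 = 2.680158… → 2.68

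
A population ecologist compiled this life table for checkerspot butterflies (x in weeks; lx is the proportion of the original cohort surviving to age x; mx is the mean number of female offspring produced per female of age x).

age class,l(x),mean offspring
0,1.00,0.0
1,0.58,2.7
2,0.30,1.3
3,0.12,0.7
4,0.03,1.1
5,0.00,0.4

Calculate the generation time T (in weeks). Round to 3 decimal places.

lx·mx: 0, 1.566, 0.39, 0.084, 0.033, 0 → R0 = 2.073
x·lx·mx: 0, 1.566, 0.78, 0.252, 0.132, 0 → Σ = 2.73
T = 2.73 / 2.073 = 1.316932… → 1.317

1.317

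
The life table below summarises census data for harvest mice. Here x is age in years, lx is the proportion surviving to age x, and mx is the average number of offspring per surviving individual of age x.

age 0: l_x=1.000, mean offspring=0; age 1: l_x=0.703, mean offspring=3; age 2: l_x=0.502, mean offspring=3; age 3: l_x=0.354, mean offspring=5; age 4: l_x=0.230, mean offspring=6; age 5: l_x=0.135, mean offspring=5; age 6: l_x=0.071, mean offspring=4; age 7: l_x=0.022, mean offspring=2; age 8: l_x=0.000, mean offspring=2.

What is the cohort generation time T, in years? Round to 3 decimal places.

lx·mx: 0, 2.109, 1.506, 1.77, 1.38, 0.675, 0.284, 0.044, 0 → R0 = 7.768
x·lx·mx: 0, 2.109, 3.012, 5.31, 5.52, 3.375, 1.704, 0.308, 0 → Σ = 21.338
T = 21.338 / 7.768 = 2.74691… → 2.747

2.747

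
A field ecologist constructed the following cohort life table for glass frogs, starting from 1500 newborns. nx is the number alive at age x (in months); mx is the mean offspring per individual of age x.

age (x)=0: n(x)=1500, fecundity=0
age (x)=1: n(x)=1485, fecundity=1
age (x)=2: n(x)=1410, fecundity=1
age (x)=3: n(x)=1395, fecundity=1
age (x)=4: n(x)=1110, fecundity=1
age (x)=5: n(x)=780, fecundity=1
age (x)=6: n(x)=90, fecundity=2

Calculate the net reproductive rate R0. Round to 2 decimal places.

4.24

lx = nx/n0 = nx/1500: 1, 0.99, 0.94, 0.93, 0.74, 0.52, 0.06
lx·mx by age: 0, 0.99, 0.94, 0.93, 0.74, 0.52, 0.12
R0 = Σ lx·mx = 4.24 → 4.24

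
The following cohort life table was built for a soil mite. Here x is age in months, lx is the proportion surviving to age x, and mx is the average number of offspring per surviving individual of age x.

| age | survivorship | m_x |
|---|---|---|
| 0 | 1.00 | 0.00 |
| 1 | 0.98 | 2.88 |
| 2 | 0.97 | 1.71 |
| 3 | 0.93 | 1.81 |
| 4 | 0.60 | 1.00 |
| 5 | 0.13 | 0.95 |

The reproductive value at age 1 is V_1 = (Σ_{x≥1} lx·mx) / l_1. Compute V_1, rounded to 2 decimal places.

7.03

lx·mx for x ≥ 1: 2.8224, 1.6587, 1.6833, 0.6, 0.1235 → sum = 6.8879
V_1 = 6.8879 / l_1 = 6.8879 / 0.98 = 7.028469… → 7.03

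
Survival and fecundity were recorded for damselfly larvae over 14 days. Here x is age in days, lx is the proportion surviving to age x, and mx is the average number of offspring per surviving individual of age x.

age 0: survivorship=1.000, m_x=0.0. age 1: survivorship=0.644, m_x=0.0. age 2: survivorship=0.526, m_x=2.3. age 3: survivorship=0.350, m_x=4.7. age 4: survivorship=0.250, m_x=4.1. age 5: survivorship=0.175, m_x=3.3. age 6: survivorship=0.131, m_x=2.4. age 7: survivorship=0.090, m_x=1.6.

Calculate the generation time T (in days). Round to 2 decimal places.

3.51

lx·mx: 0, 0, 1.2098, 1.645, 1.025, 0.5775, 0.3144, 0.144 → R0 = 4.9157
x·lx·mx: 0, 0, 2.4196, 4.935, 4.1, 2.8875, 1.8864, 1.008 → Σ = 17.2365
T = 17.2365 / 4.9157 = 3.506418… → 3.51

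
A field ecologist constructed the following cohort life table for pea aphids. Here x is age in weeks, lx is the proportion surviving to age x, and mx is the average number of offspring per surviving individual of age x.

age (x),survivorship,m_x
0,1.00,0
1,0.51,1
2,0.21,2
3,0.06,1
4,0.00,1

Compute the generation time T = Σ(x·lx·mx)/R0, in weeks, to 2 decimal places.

1.55

lx·mx: 0, 0.51, 0.42, 0.06, 0 → R0 = 0.99
x·lx·mx: 0, 0.51, 0.84, 0.18, 0 → Σ = 1.53
T = 1.53 / 0.99 = 1.545455… → 1.55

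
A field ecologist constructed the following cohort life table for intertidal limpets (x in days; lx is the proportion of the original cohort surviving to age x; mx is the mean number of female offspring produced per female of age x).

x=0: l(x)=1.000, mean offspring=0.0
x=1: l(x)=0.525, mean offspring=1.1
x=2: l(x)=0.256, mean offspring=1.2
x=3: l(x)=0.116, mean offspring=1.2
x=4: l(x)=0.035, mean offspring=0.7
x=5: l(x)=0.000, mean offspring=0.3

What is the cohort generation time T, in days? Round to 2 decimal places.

lx·mx: 0, 0.5775, 0.3072, 0.1392, 0.0245, 0 → R0 = 1.0484
x·lx·mx: 0, 0.5775, 0.6144, 0.4176, 0.098, 0 → Σ = 1.7075
T = 1.7075 / 1.0484 = 1.628672… → 1.63

1.63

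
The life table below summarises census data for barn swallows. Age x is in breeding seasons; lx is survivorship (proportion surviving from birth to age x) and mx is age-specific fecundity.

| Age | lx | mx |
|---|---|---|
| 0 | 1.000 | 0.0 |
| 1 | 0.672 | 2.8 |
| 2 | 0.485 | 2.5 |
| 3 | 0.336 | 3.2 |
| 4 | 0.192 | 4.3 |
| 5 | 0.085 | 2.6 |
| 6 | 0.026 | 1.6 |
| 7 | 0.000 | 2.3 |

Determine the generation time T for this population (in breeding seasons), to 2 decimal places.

lx·mx: 0, 1.8816, 1.2125, 1.0752, 0.8256, 0.221, 0.0416, 0 → R0 = 5.2575
x·lx·mx: 0, 1.8816, 2.425, 3.2256, 3.3024, 1.105, 0.2496, 0 → Σ = 12.1892
T = 12.1892 / 5.2575 = 2.31844… → 2.32

2.32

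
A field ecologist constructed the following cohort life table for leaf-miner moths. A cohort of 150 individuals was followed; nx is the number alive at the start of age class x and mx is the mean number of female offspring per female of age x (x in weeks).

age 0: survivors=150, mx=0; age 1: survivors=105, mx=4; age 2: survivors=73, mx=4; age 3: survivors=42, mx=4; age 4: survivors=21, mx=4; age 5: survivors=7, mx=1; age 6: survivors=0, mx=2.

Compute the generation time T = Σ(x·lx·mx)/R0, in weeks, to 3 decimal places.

lx = nx/n0 = nx/150: 1, 0.7, 0.48667…, 0.28, 0.14, 0.04667…, 0
lx·mx: 0, 2.8, 1.946667…, 1.12, 0.56, 0.046667…, 0 → R0 = 6.473333…
x·lx·mx: 0, 2.8, 3.893333…, 3.36, 2.24, 0.233333…, 0 → Σ = 12.526667…
T = 12.526667… / 6.473333… = 1.935118… → 1.935

1.935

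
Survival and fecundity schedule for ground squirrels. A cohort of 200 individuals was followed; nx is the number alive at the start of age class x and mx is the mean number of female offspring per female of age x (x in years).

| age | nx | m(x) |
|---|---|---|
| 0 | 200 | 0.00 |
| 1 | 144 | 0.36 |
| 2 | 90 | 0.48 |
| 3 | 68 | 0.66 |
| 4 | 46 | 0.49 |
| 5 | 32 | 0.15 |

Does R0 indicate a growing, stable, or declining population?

declining

lx = nx/n0 = nx/200: 1, 0.72, 0.45, 0.34, 0.23, 0.16
R0 = Σ lx·mx = 0 + 0.2592 + 0.216 + 0.2244 + 0.1127 + 0.024 = 0.8363
R0 < 1, so the population is declining.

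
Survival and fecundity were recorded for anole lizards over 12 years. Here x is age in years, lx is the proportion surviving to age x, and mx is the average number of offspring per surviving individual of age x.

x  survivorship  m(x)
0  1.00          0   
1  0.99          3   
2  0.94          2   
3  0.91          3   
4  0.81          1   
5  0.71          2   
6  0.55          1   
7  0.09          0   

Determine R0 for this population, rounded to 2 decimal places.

10.36

lx·mx by age: 0, 2.97, 1.88, 2.73, 0.81, 1.42, 0.55, 0
R0 = Σ lx·mx = 10.36 → 10.36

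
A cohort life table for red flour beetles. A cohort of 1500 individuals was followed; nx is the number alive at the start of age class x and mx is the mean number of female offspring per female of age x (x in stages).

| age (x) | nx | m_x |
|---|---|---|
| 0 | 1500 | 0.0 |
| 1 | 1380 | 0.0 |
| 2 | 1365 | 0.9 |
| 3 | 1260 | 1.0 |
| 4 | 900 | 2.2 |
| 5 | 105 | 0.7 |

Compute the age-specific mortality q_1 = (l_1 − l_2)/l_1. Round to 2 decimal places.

lx = nx/n0 = nx/1500: 1, 0.92, 0.91, 0.84, 0.6, 0.07
q_1 = (l_1 − l_2) / l_1 = (0.92 − 0.91) / 0.92
     = 0.01 / 0.92 = 0.01087… → 0.01

0.01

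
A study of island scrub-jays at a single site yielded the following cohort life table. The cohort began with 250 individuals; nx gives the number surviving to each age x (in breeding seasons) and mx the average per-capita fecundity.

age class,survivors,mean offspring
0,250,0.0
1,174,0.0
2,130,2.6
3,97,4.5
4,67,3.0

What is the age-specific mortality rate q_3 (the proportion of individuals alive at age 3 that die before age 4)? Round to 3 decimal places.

lx = nx/n0 = nx/250: 1, 0.696, 0.52, 0.388, 0.268
q_3 = (l_3 − l_4) / l_3 = (0.388 − 0.268) / 0.388
     = 0.12 / 0.388 = 0.309278… → 0.309

0.309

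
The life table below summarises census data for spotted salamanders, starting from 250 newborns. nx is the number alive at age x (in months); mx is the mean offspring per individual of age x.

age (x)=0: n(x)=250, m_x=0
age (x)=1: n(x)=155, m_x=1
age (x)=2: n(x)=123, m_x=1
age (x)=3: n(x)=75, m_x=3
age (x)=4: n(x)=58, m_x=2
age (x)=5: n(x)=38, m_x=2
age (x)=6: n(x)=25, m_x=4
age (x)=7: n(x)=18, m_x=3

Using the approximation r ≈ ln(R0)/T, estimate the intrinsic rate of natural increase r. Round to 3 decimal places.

lx = nx/n0 = nx/250: 1, 0.62, 0.492, 0.3, 0.232, 0.152, 0.1, 0.072
R0 = Σ lx·mx = 0 + 0.62 + 0.492 + 0.9 + 0.464 + 0.304 + 0.4 + 0.216 = 3.396
Σ x·lx·mx = 11.592; T = 11.592/3.396 = 3.41343…
r ≈ ln(R0)/T = ln(3.396)/3.41343… = 0.35817… → 0.358

0.358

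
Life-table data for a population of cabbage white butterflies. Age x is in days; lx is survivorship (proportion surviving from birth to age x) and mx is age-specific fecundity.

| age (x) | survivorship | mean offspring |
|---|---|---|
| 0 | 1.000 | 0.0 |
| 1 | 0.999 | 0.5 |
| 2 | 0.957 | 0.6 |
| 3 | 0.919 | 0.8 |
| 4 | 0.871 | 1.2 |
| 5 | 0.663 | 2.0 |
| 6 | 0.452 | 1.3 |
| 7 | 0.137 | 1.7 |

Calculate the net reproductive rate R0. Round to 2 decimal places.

lx·mx by age: 0, 0.4995, 0.5742, 0.7352, 1.0452, 1.326, 0.5876, 0.2329
R0 = Σ lx·mx = 5.0006 → 5.00

5.00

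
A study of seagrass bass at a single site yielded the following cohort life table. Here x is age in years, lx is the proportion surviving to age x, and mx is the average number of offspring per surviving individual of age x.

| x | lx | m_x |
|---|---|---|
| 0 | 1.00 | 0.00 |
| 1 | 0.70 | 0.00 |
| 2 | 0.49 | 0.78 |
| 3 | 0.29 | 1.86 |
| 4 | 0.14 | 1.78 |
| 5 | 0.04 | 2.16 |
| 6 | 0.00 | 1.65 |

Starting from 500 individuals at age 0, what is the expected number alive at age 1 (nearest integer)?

Expected survivors = N0 · l_1 = 500 × 0.70 = 350 → 350

350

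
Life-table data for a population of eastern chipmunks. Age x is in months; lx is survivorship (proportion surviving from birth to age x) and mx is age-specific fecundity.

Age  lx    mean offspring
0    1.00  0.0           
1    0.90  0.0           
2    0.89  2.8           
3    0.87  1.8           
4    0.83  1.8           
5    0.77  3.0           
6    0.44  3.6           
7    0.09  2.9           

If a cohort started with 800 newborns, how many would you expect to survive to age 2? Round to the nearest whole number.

Expected survivors = N0 · l_2 = 800 × 0.89 = 712 → 712

712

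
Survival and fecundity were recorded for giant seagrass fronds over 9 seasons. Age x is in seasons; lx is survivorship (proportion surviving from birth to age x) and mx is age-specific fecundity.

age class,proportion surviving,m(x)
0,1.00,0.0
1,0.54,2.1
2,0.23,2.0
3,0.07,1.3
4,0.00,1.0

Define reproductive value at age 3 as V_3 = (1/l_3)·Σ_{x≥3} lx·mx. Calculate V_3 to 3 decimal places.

lx·mx for x ≥ 3: 0.091, 0 → sum = 0.091
V_3 = 0.091 / l_3 = 0.091 / 0.07 = 1.3 → 1.300

1.300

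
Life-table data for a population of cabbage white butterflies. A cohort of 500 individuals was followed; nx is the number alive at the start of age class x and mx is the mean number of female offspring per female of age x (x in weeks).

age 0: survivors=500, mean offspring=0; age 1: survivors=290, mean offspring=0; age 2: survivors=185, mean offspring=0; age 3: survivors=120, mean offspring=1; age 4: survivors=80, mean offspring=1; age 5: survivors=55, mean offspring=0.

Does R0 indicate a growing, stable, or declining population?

lx = nx/n0 = nx/500: 1, 0.58, 0.37, 0.24, 0.16, 0.11
R0 = Σ lx·mx = 0 + 0 + 0 + 0.24 + 0.16 + 0 = 0.4
R0 < 1, so the population is declining.

declining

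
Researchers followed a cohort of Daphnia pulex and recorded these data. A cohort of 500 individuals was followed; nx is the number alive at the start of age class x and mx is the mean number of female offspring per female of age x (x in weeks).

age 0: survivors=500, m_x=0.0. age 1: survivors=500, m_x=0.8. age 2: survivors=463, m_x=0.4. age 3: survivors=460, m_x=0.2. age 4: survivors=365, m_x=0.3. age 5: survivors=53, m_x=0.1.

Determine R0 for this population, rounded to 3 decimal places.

lx = nx/n0 = nx/500: 1, 1, 0.926, 0.92, 0.73, 0.106
lx·mx by age: 0, 0.8, 0.3704, 0.184, 0.219, 0.0106
R0 = Σ lx·mx = 1.584 → 1.584

1.584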